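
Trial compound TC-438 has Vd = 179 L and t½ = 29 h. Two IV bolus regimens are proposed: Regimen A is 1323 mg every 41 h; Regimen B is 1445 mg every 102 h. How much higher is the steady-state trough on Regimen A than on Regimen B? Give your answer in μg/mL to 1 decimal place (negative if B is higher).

3.7 μg/mL

Regimen A: f = (1/2)^(41/29) ≈ 0.3753; Cmin,ss = (1323/179)·f/(1−f) ≈ 4.440 μg/mL.
Regimen B: f = (1/2)^(102/29) ≈ 0.0873; Cmin,ss = (1445/179)·f/(1−f) ≈ 0.772 μg/mL.
Difference ≈ 4.440 − 0.772 ≈ 3.668 μg/mL.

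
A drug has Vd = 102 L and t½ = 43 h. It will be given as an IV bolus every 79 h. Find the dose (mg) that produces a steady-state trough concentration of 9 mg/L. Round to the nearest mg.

τ/t½ = 79/43 ≈ 1.8372, so f = (1/2)^(79/43) ≈ 0.279863.
Cmin,ss = (D/Vd)·f/(1−f), so D = Cmin,ss·Vd·(1−f)/f.
D = 9 × 102 × (1−f)/f ≈ 9 × 102 × 2.57318 ≈ 2362.18 mg.

2362 mg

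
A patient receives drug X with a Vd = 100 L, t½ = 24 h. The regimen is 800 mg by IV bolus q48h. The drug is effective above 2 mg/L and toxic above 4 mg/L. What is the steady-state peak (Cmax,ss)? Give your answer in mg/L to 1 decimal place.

10.7 mg/L

τ = 48 h = 2 half-lives, so f = (1/2)^2 = 0.25.
Accumulation ratio R = 1/(1 − f) = 1/0.75 = 4/3.
Single-dose peak C₀ = D/Vd = 800/100 = 8 mg/L.
Steady-state peak Cmax,ss = C₀·R = 8 × 4/3 ≈ 10.667 mg/L.
Peak 10.7 mg/L vs MTC 4 mg/L: exceeds toxic threshold.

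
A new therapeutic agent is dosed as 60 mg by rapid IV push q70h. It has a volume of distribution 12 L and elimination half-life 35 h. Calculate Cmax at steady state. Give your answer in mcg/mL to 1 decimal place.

The dosing interval is 2 half-lives, so f = 2^(−2) = 0.25.
At steady state, R = 1/(1 − 0.25) = 4/3.
Single-dose peak C₀ = D/Vd = 60/12 = 5 mcg/mL.
Steady-state peak Cmax,ss = C₀·R = 5 × 4/3 ≈ 6.667 mcg/mL.

6.7 mcg/mL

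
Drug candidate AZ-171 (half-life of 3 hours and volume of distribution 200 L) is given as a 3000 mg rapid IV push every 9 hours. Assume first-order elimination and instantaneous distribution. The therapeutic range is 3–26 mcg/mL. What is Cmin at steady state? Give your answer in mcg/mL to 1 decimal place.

2.1 mcg/mL

τ = 9 h = 3 half-lives, so f = (1/2)^3 = 0.125.
At steady state, R = 1/(1 − 0.125) = 8/7.
Single-dose peak C₀ = D/Vd = 3000/200 = 15 mcg/mL.
Steady-state peak Cmax,ss = C₀·R = 15 × 8/7 ≈ 17.143 mcg/mL.
Steady-state trough Cmin,ss = Cmax,ss·f ≈ 17.143 × 0.125 ≈ 2.143 mcg/mL.
Trough 2.1 mcg/mL vs MEC 3 mcg/mL: subtherapeutic.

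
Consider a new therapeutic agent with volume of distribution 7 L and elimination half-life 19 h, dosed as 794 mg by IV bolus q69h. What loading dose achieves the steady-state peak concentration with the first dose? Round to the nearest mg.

f = (1/2)^(69/19) ≈ 0.080684; accumulation ratio R = 1/(1−f) ≈ 1.08777.
Loading dose to hit Cmax,ss on first dose: D_load = D_maint·R ≈ 794 × 1.08777 ≈ 863.69 mg.

864 mg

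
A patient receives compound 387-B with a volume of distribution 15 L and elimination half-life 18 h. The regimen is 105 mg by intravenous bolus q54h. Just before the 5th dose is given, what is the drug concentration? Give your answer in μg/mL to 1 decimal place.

1.0 μg/mL

f = (1/2)^(τ/t½) = (1/2)^(54/18) ≈ 0.1250.
C₀ = D/Vd = 105/15 ≈ 7.000 μg/mL.
Before the 5th dose, 4 doses have been given. Superposition: Cmin = C₀·(f + f² + … + f^4).
≈ 7.000 × (0.1250 + 0.0156 + 0.0020 + 0.0002) ≈ 7.000 × 0.1428 ≈ 1.000 μg/mL.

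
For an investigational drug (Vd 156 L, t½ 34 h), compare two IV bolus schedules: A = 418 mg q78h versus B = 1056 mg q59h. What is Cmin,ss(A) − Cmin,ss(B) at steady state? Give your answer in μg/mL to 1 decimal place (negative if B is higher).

-2.2 μg/mL

Regimen A: f = (1/2)^(78/34) ≈ 0.2039; Cmin,ss = (418/156)·f/(1−f) ≈ 0.686 μg/mL.
Regimen B: f = (1/2)^(59/34) ≈ 0.3003; Cmin,ss = (1056/156)·f/(1−f) ≈ 2.905 μg/mL.
Difference ≈ 0.686 − 2.905 ≈ -2.219 μg/mL.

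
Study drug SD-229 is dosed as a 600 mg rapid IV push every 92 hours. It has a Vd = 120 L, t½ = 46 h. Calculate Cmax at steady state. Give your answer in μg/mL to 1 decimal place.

6.7 μg/mL

τ = 92 h = 2 half-lives, so f = (1/2)^2 = 0.25.
At steady state, R = 1/(1 − 0.25) = 4/3.
Single-dose peak C₀ = D/Vd = 600/120 = 5 μg/mL.
Steady-state peak Cmax,ss = C₀·R = 5 × 4/3 ≈ 6.667 μg/mL.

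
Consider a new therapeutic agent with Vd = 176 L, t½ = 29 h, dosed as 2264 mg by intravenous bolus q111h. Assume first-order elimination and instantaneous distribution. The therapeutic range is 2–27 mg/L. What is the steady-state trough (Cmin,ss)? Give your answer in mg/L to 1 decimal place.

1.0 mg/L

τ/t½ = 111/29 ≈ 3.8276, so fraction remaining f = (1/2)^(111/29) ≈ 0.0704.
Accumulation ratio R = 1/(1 − f) ≈ 1/0.9296 ≈ 1.0757.
Single-dose peak C₀ = D/Vd = 2264/176 ≈ 12.864 mg/L.
Cmax,ss = C₀/(1 − f) ≈ 12.864/0.9296 ≈ 13.838 mg/L.
One interval later, Cmin,ss = Cmax,ss·e^(−kτ) ≈ 13.838 × 0.0704 ≈ 0.974 mg/L.
Trough 1.0 mg/L vs MEC 2 mg/L: subtherapeutic.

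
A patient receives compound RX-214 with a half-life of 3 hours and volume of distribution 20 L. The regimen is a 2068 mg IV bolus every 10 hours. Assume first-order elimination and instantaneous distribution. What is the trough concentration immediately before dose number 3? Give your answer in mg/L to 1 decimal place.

11.3 mg/L

f = (1/2)^(τ/t½) = (1/2)^(10/3) ≈ 0.0992.
C₀ = D/Vd = 2068/20 ≈ 103.400 mg/L.
Before the 3rd dose, 2 doses have been given. Superposition: Cmin = C₀·(f + f²).
≈ 103.400 × (0.0992 + 0.0098) ≈ 103.400 × 0.1090 ≈ 11.271 mg/L.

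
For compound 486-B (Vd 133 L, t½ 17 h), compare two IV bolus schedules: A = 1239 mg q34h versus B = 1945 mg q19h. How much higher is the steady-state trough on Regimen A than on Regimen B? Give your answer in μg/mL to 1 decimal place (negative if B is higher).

-9.4 μg/mL

Regimen A: f = (1/2)^(34/17) ≈ 0.2500; Cmin,ss = (1239/133)·f/(1−f) ≈ 3.105 μg/mL.
Regimen B: f = (1/2)^(19/17) ≈ 0.4608; Cmin,ss = (1945/133)·f/(1−f) ≈ 12.498 μg/mL.
Difference ≈ 3.105 − 12.498 ≈ -9.393 μg/mL.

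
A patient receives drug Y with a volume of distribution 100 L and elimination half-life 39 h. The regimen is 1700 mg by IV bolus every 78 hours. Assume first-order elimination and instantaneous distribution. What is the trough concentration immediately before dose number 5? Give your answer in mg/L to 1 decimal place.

f = (1/2)^(τ/t½) = (1/2)^(78/39) ≈ 0.2500.
C₀ = D/Vd = 1700/100 ≈ 17.000 mg/L.
Before the 5th dose, 4 doses have been given. Superposition: Cmin = C₀·(f + f² + … + f^4).
≈ 17.000 × (0.2500 + 0.0625 + 0.0156 + 0.0039) ≈ 17.000 × 0.3320 ≈ 5.644 mg/L.

5.6 mg/L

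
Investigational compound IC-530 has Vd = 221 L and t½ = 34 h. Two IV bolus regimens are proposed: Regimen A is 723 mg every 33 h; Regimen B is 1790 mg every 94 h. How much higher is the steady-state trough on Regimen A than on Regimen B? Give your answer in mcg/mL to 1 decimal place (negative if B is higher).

2.0 mcg/mL

Regimen A: f = (1/2)^(33/34) ≈ 0.5103; Cmin,ss = (723/221)·f/(1−f) ≈ 3.409 mcg/mL.
Regimen B: f = (1/2)^(94/34) ≈ 0.1471; Cmin,ss = (1790/221)·f/(1−f) ≈ 1.397 mcg/mL.
Difference ≈ 3.409 − 1.397 ≈ 2.012 mcg/mL.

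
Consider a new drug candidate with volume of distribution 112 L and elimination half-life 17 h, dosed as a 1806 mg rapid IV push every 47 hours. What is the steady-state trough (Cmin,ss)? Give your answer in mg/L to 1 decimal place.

2.8 mg/L

Over one 47-h interval, 47/17 ≈ 2.7647 half-lives elapse, leaving f ≈ 0.1471 of each dose.
Accumulation ratio R = 1/(1 − f) ≈ 1/0.8529 ≈ 1.1725.
Single-dose peak C₀ = D/Vd = 1806/112 ≈ 16.125 mg/L.
Steady-state peak Cmax,ss = C₀·R ≈ 16.125 × 1.1725 ≈ 18.907 mg/L.
Steady-state trough Cmin,ss = Cmax,ss·f ≈ 18.907 × 0.1471 ≈ 2.781 mg/L.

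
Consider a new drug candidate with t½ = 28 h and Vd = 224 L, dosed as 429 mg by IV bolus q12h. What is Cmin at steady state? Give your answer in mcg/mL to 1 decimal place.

5.5 mcg/mL

τ/t½ = 12/28 ≈ 0.42857, so fraction remaining f = (1/2)^(12/28) ≈ 0.7430.
Single-dose peak C₀ = D/Vd = 429/224 ≈ 1.915 mcg/mL.
Steady-state trough Cmin,ss = C₀·f/(1−f) ≈ 1.915 × 0.7430/0.2570 ≈ 5.536 mcg/mL.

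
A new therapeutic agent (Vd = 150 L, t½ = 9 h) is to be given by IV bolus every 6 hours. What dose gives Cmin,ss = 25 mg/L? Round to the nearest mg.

2203 mg

τ/t½ = 6/9 ≈ 0.66667, so f = (1/2)^(6/9) ≈ 0.629961.
Cmin,ss = (D/Vd)·f/(1−f), so D = Cmin,ss·Vd·(1−f)/f.
D = 25 × 150 × (1−f)/f ≈ 25 × 150 × 0.58740 ≈ 2202.75 mg.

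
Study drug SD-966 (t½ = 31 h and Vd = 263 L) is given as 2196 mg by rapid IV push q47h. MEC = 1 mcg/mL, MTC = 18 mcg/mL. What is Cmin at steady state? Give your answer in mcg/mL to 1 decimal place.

4.5 mcg/mL

k = ln2/t½ = ln2/31 ≈ 0.022360 h⁻¹; fraction remaining f = e^(−kτ) = e^(−0.022360×47) ≈ 0.3496.
Accumulation ratio R = 1/(1 − f) ≈ 1/0.6504 ≈ 1.5375.
Each bolus raises the concentration by D/Vd = 2196/263 ≈ 8.350 mcg/mL.
Steady-state peak Cmax,ss = C₀·R ≈ 8.350 × 1.5375 ≈ 12.838 mcg/mL.
One interval later, Cmin,ss = Cmax,ss·e^(−kτ) ≈ 12.838 × 0.3496 ≈ 4.488 mcg/mL.
Trough 4.5 mcg/mL vs MEC 1 mcg/mL: adequate.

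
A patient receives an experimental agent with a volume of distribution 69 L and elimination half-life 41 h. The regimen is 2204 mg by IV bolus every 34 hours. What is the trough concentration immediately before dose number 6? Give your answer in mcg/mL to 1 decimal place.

f = (1/2)^(τ/t½) = (1/2)^(34/41) ≈ 0.5628.
C₀ = D/Vd = 2204/69 ≈ 31.942 mcg/mL.
Before the 6th dose, 5 doses have been given. Superposition: Cmin = C₀·(f + f² + … + f^5).
≈ 31.942 × (0.5628 + 0.3167 + 0.1783 + 0.1003 + 0.0565) ≈ 31.942 × 1.2146 ≈ 38.797 mcg/mL.

38.8 mcg/mL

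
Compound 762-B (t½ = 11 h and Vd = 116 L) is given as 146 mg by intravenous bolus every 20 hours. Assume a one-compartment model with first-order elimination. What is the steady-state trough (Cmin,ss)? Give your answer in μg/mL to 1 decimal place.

0.5 μg/mL

k = ln2/t½ = ln2/11 ≈ 0.063013 h⁻¹; fraction remaining f = e^(−kτ) = e^(−0.063013×20) ≈ 0.2836.
Single-dose peak C₀ = D/Vd = 146/116 ≈ 1.259 μg/mL.
Steady-state trough Cmin,ss = C₀·f/(1−f) ≈ 1.259 × 0.2836/0.7164 ≈ 0.498 μg/mL.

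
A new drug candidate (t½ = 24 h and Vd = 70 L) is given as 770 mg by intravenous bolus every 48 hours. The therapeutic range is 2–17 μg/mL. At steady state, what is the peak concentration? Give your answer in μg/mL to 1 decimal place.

14.7 μg/mL

The dosing interval is 2 half-lives, so f = 2^(−2) = 0.25.
Accumulation ratio R = 1/(1 − f) = 1/0.75 = 4/3.
Single-dose peak C₀ = D/Vd = 770/70 = 11 μg/mL.
Steady-state peak Cmax,ss = C₀·R = 11 × 4/3 ≈ 14.667 μg/mL.
Peak 14.7 μg/mL vs MTC 17 μg/mL: below toxic threshold.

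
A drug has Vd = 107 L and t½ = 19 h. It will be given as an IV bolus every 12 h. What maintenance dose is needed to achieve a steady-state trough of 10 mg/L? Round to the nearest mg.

τ/t½ = 12/19 ≈ 0.63158, so f = (1/2)^(12/19) ≈ 0.645470.
Cmin,ss = (D/Vd)·f/(1−f), so D = Cmin,ss·Vd·(1−f)/f.
D = 10 × 107 × (1−f)/f ≈ 10 × 107 × 0.54926 ≈ 587.71 mg.

588 mg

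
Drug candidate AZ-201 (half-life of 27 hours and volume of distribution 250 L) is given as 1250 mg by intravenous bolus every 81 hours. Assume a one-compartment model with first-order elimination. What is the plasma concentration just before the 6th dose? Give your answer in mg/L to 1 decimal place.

f = (1/2)^(τ/t½) = (1/2)^(81/27) ≈ 0.1250.
C₀ = D/Vd = 1250/250 ≈ 5.000 mg/L.
Before the 6th dose, 5 doses have been given. Superposition: Cmin = C₀·(f + f² + … + f^5).
≈ 5.000 × (0.1250 + 0.0156 + 0.0020 + 0.0002 + 0.0000) ≈ 5.000 × 0.1428 ≈ 0.714 mg/L.

0.7 mg/L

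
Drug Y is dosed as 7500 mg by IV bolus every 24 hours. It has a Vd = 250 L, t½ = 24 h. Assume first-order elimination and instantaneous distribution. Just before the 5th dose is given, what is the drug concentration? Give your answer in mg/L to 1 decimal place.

f = (1/2)^(τ/t½) = (1/2)^(24/24) ≈ 0.5000.
C₀ = D/Vd = 7500/250 ≈ 30.000 mg/L.
Before the 5th dose, 4 doses have been given. Superposition: Cmin = C₀·(f + f² + … + f^4).
≈ 30.000 × (0.5000 + 0.2500 + 0.1250 + 0.0625) ≈ 30.000 × 0.9375 ≈ 28.125 mg/L.

28.1 mg/L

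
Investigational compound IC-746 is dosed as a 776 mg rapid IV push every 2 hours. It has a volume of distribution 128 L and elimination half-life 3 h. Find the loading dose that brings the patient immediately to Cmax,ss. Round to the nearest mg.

2097 mg

f = (1/2)^(2/3) ≈ 0.629961; accumulation ratio R = 1/(1−f) ≈ 2.70242.
Loading dose to hit Cmax,ss on first dose: D_load = D_maint·R ≈ 776 × 2.70242 ≈ 2097.08 mg.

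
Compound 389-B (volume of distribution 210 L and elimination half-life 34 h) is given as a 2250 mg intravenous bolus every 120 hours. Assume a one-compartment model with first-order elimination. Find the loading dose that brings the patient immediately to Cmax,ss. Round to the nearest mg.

f = (1/2)^(120/34) ≈ 0.086605; accumulation ratio R = 1/(1−f) ≈ 1.09482.
Loading dose to hit Cmax,ss on first dose: D_load = D_maint·R ≈ 2250 × 1.09482 ≈ 2463.34 mg.

2463 mg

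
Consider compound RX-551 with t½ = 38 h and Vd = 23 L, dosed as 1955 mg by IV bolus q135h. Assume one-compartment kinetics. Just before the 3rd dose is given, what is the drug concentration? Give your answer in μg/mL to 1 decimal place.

f = (1/2)^(τ/t½) = (1/2)^(135/38) ≈ 0.0852.
C₀ = D/Vd = 1955/23 ≈ 85.000 μg/mL.
Before the 3rd dose, 2 doses have been given. Superposition: Cmin = C₀·(f + f²).
≈ 85.000 × (0.0852 + 0.0073) ≈ 85.000 × 0.0925 ≈ 7.862 μg/mL.

7.9 μg/mL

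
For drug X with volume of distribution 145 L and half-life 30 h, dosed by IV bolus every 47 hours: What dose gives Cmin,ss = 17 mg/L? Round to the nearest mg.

4837 mg

τ/t½ = 47/30 ≈ 1.5667, so f = (1/2)^(47/30) ≈ 0.337587.
Cmin,ss = (D/Vd)·f/(1−f), so D = Cmin,ss·Vd·(1−f)/f.
D = 17 × 145 × (1−f)/f ≈ 17 × 145 × 1.96220 ≈ 4836.82 mg.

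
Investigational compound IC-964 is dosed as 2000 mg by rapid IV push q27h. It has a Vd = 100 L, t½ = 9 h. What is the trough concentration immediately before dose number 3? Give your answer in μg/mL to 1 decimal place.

2.8 μg/mL

f = (1/2)^(τ/t½) = (1/2)^(27/9) ≈ 0.1250.
C₀ = D/Vd = 2000/100 ≈ 20.000 μg/mL.
Before the 3rd dose, 2 doses have been given. Superposition: Cmin = C₀·(f + f²).
≈ 20.000 × (0.1250 + 0.0156) ≈ 20.000 × 0.1406 ≈ 2.812 μg/mL.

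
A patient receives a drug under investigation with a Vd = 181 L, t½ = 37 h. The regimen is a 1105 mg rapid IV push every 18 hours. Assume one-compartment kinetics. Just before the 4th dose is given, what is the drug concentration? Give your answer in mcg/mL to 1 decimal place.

f = (1/2)^(τ/t½) = (1/2)^(18/37) ≈ 0.7138.
C₀ = D/Vd = 1105/181 ≈ 6.105 mcg/mL.
Before the 4th dose, 3 doses have been given. Superposition: Cmin = C₀·(f + f² + … + f^3).
≈ 6.105 × (0.7138 + 0.5095 + 0.3637) ≈ 6.105 × 1.5870 ≈ 9.689 mcg/mL.

9.7 mcg/mL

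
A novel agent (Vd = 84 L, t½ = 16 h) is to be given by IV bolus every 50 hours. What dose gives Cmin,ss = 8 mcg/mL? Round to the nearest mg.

5191 mg

τ/t½ = 50/16 ≈ 3.125, so f = (1/2)^(50/16) ≈ 0.114626.
Cmin,ss = (D/Vd)·f/(1−f), so D = Cmin,ss·Vd·(1−f)/f.
D = 8 × 84 × (1−f)/f ≈ 8 × 84 × 7.72402 ≈ 5190.54 mg.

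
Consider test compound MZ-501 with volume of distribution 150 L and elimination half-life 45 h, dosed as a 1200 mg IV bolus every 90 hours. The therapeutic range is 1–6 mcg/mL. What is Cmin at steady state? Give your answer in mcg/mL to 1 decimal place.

2.7 mcg/mL

The dosing interval is 2 half-lives, so f = 2^(−2) = 0.25.
Accumulation ratio R = 1/(1 − f) = 1/0.75 = 4/3.
Single-dose peak C₀ = D/Vd = 1200/150 = 8 mcg/mL.
Steady-state peak Cmax,ss = C₀·R = 8 × 4/3 ≈ 10.667 mcg/mL.
Steady-state trough Cmin,ss = Cmax,ss·f ≈ 10.667 × 0.25 ≈ 2.667 mcg/mL.
Trough 2.7 mcg/mL vs MEC 1 mcg/mL: adequate.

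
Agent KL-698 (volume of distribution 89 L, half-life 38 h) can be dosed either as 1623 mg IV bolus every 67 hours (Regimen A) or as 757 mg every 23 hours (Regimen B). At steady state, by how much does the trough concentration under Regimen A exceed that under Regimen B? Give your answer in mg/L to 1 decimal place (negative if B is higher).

-8.7 mg/L

Regimen A: f = (1/2)^(67/38) ≈ 0.2946; Cmin,ss = (1623/89)·f/(1−f) ≈ 7.616 mg/L.
Regimen B: f = (1/2)^(23/38) ≈ 0.6574; Cmin,ss = (757/89)·f/(1−f) ≈ 16.321 mg/L.
Difference ≈ 7.616 − 16.321 ≈ -8.705 mg/L.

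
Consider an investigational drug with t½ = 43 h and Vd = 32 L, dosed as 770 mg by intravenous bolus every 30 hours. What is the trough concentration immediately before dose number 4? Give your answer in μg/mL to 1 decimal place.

29.6 μg/mL

f = (1/2)^(τ/t½) = (1/2)^(30/43) ≈ 0.6166.
C₀ = D/Vd = 770/32 ≈ 24.062 μg/mL.
Before the 4th dose, 3 doses have been given. Superposition: Cmin = C₀·(f + f² + … + f^3).
≈ 24.062 × (0.6166 + 0.3802 + 0.2344) ≈ 24.062 × 1.2312 ≈ 29.625 μg/mL.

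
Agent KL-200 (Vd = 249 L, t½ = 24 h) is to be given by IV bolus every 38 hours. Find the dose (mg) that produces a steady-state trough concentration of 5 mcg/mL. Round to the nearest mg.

2486 mg

τ/t½ = 38/24 ≈ 1.5833, so f = (1/2)^(38/24) ≈ 0.333710.
Cmin,ss = (D/Vd)·f/(1−f), so D = Cmin,ss·Vd·(1−f)/f.
D = 5 × 249 × (1−f)/f ≈ 5 × 249 × 1.99661 ≈ 2485.78 mg.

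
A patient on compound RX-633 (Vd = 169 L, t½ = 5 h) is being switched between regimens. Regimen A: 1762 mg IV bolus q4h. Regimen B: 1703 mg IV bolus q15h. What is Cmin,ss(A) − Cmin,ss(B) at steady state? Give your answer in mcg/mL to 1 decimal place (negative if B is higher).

12.6 mcg/mL

Regimen A: f = (1/2)^(4/5) ≈ 0.5743; Cmin,ss = (1762/169)·f/(1−f) ≈ 14.065 mcg/mL.
Regimen B: f = (1/2)^(15/5) ≈ 0.1250; Cmin,ss = (1703/169)·f/(1−f) ≈ 1.440 mcg/mL.
Difference ≈ 14.065 − 1.440 ≈ 12.625 mcg/mL.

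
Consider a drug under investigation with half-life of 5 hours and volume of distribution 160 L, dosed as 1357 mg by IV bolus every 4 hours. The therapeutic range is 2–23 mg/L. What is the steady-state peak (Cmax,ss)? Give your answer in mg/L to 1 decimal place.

τ/t½ = 4/5 ≈ 0.8, so fraction remaining f = (1/2)^(4/5) ≈ 0.5743.
At steady state, accumulation factor R = 1/(1 − e^(−kτ)) ≈ 2.3491.
Single-dose peak C₀ = D/Vd = 1357/160 ≈ 8.481 mg/L.
Steady-state peak Cmax,ss = C₀·R ≈ 8.481 × 2.3491 ≈ 19.923 mg/L.
Peak 19.9 mg/L vs MTC 23 mg/L: below toxic threshold.

19.9 mg/L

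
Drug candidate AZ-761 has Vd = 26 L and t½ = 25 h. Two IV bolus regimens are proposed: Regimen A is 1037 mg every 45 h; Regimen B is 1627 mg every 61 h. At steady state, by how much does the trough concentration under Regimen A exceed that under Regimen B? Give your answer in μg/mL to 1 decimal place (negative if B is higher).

1.9 μg/mL

Regimen A: f = (1/2)^(45/25) ≈ 0.2872; Cmin,ss = (1037/26)·f/(1−f) ≈ 16.070 μg/mL.
Regimen B: f = (1/2)^(61/25) ≈ 0.1843; Cmin,ss = (1627/26)·f/(1−f) ≈ 14.139 μg/mL.
Difference ≈ 16.070 − 14.139 ≈ 1.931 μg/mL.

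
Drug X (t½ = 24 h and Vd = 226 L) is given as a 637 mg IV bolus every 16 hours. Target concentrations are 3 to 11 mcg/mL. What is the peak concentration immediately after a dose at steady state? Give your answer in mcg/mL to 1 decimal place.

k = ln2/t½ = ln2/24 ≈ 0.028881 h⁻¹; fraction remaining f = e^(−kτ) = e^(−0.028881×16) ≈ 0.6300.
At steady state, accumulation factor R = 1/(1 − e^(−kτ)) ≈ 2.7027.
Single-dose peak C₀ = D/Vd = 637/226 ≈ 2.819 mcg/mL.
Steady-state peak Cmax,ss = C₀·R ≈ 2.819 × 2.7027 ≈ 7.619 mcg/mL.
Peak 7.6 mcg/mL vs MTC 11 mcg/mL: below toxic threshold.

7.6 mcg/mL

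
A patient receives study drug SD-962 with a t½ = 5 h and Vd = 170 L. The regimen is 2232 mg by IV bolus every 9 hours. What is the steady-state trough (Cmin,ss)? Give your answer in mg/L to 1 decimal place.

Over one 9-h interval, 9/5 ≈ 1.8 half-lives elapse, leaving f ≈ 0.2872 of each dose.
At steady state, accumulation factor R = 1/(1 − e^(−kτ)) ≈ 1.4029.
Each bolus raises the concentration by D/Vd = 2232/170 ≈ 13.129 mg/L.
Steady-state peak Cmax,ss = C₀·R ≈ 13.129 × 1.4029 ≈ 18.419 mg/L.
Steady-state trough Cmin,ss = Cmax,ss·f ≈ 18.419 × 0.2872 ≈ 5.290 mg/L.

5.3 mg/L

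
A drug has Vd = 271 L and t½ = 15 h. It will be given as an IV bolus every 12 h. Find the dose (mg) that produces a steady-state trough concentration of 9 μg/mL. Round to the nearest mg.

τ/t½ = 12/15 ≈ 0.8, so f = (1/2)^(12/15) ≈ 0.574349.
Cmin,ss = (D/Vd)·f/(1−f), so D = Cmin,ss·Vd·(1−f)/f.
D = 9 × 271 × (1−f)/f ≈ 9 × 271 × 0.74110 ≈ 1807.54 mg.

1808 mg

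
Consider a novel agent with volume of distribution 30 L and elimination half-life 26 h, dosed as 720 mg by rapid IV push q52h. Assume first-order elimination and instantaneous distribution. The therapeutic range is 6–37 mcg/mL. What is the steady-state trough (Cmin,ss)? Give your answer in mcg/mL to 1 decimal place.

The dosing interval is 2 half-lives, so f = 2^(−2) = 0.25.
At steady state, R = 1/(1 − 0.25) = 4/3.
Single-dose peak C₀ = D/Vd = 720/30 = 24 mcg/mL.
Steady-state peak Cmax,ss = C₀·R = 24 × 4/3 ≈ 32.000 mcg/mL.
Steady-state trough Cmin,ss = Cmax,ss·f ≈ 32.000 × 0.25 ≈ 8.000 mcg/mL.
Trough 8.0 mcg/mL vs MEC 6 mcg/mL: adequate.

8.0 mcg/mL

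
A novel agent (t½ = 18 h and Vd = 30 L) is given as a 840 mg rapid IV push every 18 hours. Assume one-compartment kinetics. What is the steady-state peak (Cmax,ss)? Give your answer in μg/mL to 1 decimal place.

56.0 μg/mL

τ = 18 h = 1 half-life, so f = (1/2)^1 = 0.5.
At steady state, R = 1/(1 − 0.5) = 2/1.
Single-dose peak C₀ = D/Vd = 840/30 = 28 μg/mL.
Steady-state peak Cmax,ss = C₀·R = 28 × 2/1 ≈ 56.000 μg/mL.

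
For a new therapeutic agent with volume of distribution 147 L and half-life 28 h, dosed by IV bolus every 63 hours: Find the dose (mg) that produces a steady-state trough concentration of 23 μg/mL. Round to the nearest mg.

τ/t½ = 63/28 ≈ 2.25, so f = (1/2)^(63/28) ≈ 0.210224.
Cmin,ss = (D/Vd)·f/(1−f), so D = Cmin,ss·Vd·(1−f)/f.
D = 23 × 147 × (1−f)/f ≈ 23 × 147 × 3.75683 ≈ 12701.84 mg.

12702 mg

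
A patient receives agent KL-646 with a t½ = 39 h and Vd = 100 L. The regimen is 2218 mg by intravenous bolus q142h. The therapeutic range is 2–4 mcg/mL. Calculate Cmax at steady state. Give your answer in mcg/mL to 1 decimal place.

Over one 142-h interval, 142/39 ≈ 3.641 half-lives elapse, leaving f ≈ 0.0802 of each dose.
At steady state, accumulation factor R = 1/(1 − e^(−kτ)) ≈ 1.0872.
Each bolus raises the concentration by D/Vd = 2218/100 ≈ 22.180 mcg/mL.
Steady-state peak Cmax,ss = C₀·R ≈ 22.180 × 1.0872 ≈ 24.114 mcg/mL.
Peak 24.1 mcg/mL vs MTC 4 mcg/mL: exceeds toxic threshold.

24.1 mcg/mL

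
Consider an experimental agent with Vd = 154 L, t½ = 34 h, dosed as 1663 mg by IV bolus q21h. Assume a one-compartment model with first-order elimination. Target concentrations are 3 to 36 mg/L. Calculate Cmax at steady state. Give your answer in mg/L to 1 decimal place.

k = ln2/t½ = ln2/34 ≈ 0.020387 h⁻¹; fraction remaining f = e^(−kτ) = e^(−0.020387×21) ≈ 0.6517.
Accumulation ratio R = 1/(1 − f) ≈ 1/0.3483 ≈ 2.8711.
Each bolus raises the concentration by D/Vd = 1663/154 ≈ 10.799 mg/L.
Cmax,ss = C₀/(1 − f) ≈ 10.799/0.3483 ≈ 31.005 mg/L.
Peak 31.0 mg/L vs MTC 36 mg/L: below toxic threshold.

31.0 mg/L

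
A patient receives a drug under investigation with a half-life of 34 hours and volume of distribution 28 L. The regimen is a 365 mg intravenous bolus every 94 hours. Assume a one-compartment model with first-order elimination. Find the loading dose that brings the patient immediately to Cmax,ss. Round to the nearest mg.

428 mg

f = (1/2)^(94/34) ≈ 0.147143; accumulation ratio R = 1/(1−f) ≈ 1.17253.
Loading dose to hit Cmax,ss on first dose: D_load = D_maint·R ≈ 365 × 1.17253 ≈ 427.97 mg.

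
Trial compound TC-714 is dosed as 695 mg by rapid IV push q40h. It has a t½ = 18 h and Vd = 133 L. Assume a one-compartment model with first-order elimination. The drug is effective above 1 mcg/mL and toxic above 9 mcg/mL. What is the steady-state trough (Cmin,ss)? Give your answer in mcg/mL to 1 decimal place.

Over one 40-h interval, 40/18 ≈ 2.2222 half-lives elapse, leaving f ≈ 0.2143 of each dose.
At steady state, accumulation factor R = 1/(1 − e^(−kτ)) ≈ 1.2728.
Each bolus raises the concentration by D/Vd = 695/133 ≈ 5.226 mcg/mL.
Cmax,ss = C₀/(1 − f) ≈ 5.226/0.7857 ≈ 6.651 mcg/mL.
Steady-state trough Cmin,ss = Cmax,ss·f ≈ 6.651 × 0.2143 ≈ 1.425 mcg/mL.
Trough 1.4 mcg/mL vs MEC 1 mcg/mL: adequate.

1.4 mcg/mL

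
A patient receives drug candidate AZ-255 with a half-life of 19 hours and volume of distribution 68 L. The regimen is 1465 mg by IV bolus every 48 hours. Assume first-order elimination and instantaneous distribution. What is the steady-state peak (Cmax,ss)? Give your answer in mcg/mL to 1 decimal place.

26.1 mcg/mL

Over one 48-h interval, 48/19 ≈ 2.5263 half-lives elapse, leaving f ≈ 0.1736 of each dose.
Accumulation ratio R = 1/(1 − f) ≈ 1/0.8264 ≈ 1.2101.
Each bolus raises the concentration by D/Vd = 1465/68 ≈ 21.544 mcg/mL.
Cmax,ss = C₀/(1 − f) ≈ 21.544/0.8264 ≈ 26.070 mcg/mL.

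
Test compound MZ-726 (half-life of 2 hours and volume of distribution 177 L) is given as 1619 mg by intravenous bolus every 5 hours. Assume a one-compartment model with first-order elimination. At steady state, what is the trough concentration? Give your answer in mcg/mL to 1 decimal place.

k = ln2/t½ = ln2/2 ≈ 0.346574 h⁻¹; fraction remaining f = e^(−kτ) = e^(−0.346574×5) ≈ 0.1768.
At steady state, accumulation factor R = 1/(1 − e^(−kτ)) ≈ 1.2148.
Single-dose peak C₀ = D/Vd = 1619/177 ≈ 9.147 mcg/mL.
Steady-state peak Cmax,ss = C₀·R ≈ 9.147 × 1.2148 ≈ 11.112 mcg/mL.
One interval later, Cmin,ss = Cmax,ss·e^(−kτ) ≈ 11.112 × 0.1768 ≈ 1.965 mcg/mL.

2.0 mcg/mL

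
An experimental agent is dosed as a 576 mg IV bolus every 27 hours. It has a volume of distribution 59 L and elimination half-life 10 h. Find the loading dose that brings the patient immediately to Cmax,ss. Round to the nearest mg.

681 mg

f = (1/2)^(27/10) ≈ 0.153893; accumulation ratio R = 1/(1−f) ≈ 1.18188.
Loading dose to hit Cmax,ss on first dose: D_load = D_maint·R ≈ 576 × 1.18188 ≈ 680.76 mg.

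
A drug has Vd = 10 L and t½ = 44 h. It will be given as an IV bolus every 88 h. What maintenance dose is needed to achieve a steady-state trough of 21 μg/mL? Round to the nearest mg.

τ/t½ = 88/44 ≈ 2, so f = (1/2)^(88/44) ≈ 0.250000.
Cmin,ss = (D/Vd)·f/(1−f), so D = Cmin,ss·Vd·(1−f)/f.
D = 21 × 10 × (1−f)/f ≈ 21 × 10 × 3.00000 ≈ 630.00 mg.

630 mg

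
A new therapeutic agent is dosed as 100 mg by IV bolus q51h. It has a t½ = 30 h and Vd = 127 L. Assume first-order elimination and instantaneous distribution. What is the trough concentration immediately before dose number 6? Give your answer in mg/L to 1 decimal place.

f = (1/2)^(τ/t½) = (1/2)^(51/30) ≈ 0.3078.
C₀ = D/Vd = 100/127 ≈ 0.787 mg/L.
Before the 6th dose, 5 doses have been given. Superposition: Cmin = C₀·(f + f² + … + f^5).
≈ 0.787 × (0.3078 + 0.0947 + 0.0292 + 0.0090 + 0.0028) ≈ 0.787 × 0.4435 ≈ 0.349 mg/L.

0.3 mg/L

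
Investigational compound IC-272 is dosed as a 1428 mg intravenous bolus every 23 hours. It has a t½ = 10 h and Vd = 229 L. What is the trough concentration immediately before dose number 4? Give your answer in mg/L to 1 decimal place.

1.6 mg/L

f = (1/2)^(τ/t½) = (1/2)^(23/10) ≈ 0.2031.
C₀ = D/Vd = 1428/229 ≈ 6.236 mg/L.
Before the 4th dose, 3 doses have been given. Superposition: Cmin = C₀·(f + f² + … + f^3).
≈ 6.236 × (0.2031 + 0.0412 + 0.0084) ≈ 6.236 × 0.2527 ≈ 1.576 mg/L.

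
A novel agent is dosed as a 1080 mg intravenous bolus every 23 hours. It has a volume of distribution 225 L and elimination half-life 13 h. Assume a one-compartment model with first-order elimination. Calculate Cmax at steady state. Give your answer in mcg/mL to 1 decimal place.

6.8 mcg/mL

τ/t½ = 23/13 ≈ 1.7692, so fraction remaining f = (1/2)^(23/13) ≈ 0.2934.
At steady state, accumulation factor R = 1/(1 − e^(−kτ)) ≈ 1.4152.
Each bolus raises the concentration by D/Vd = 1080/225 ≈ 4.800 mcg/mL.
Steady-state peak Cmax,ss = C₀·R ≈ 4.800 × 1.4152 ≈ 6.793 mcg/mL.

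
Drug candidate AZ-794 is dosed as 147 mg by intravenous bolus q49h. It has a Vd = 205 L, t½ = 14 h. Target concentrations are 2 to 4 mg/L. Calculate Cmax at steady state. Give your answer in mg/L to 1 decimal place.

0.8 mg/L

k = ln2/t½ = ln2/14 ≈ 0.049511 h⁻¹; fraction remaining f = e^(−kτ) = e^(−0.049511×49) ≈ 0.0884.
Accumulation ratio R = 1/(1 − f) ≈ 1/0.9116 ≈ 1.0970.
Each bolus raises the concentration by D/Vd = 147/205 ≈ 0.717 mg/L.
Steady-state peak Cmax,ss = C₀·R ≈ 0.717 × 1.0970 ≈ 0.787 mg/L.
Peak 0.8 mg/L vs MTC 4 mg/L: below toxic threshold.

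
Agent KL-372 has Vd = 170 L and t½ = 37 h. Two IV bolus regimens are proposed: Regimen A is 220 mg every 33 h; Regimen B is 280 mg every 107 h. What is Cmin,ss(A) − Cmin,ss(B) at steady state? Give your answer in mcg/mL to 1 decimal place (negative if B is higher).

1.3 mcg/mL

Regimen A: f = (1/2)^(33/37) ≈ 0.5389; Cmin,ss = (220/170)·f/(1−f) ≈ 1.512 mcg/mL.
Regimen B: f = (1/2)^(107/37) ≈ 0.1347; Cmin,ss = (280/170)·f/(1−f) ≈ 0.256 mcg/mL.
Difference ≈ 1.512 − 0.256 ≈ 1.256 mcg/mL.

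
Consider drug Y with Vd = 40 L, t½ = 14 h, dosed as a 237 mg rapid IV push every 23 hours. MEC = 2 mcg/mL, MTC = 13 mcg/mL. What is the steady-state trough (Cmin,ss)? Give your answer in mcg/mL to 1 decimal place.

Over one 23-h interval, 23/14 ≈ 1.6429 half-lives elapse, leaving f ≈ 0.3202 of each dose.
Accumulation ratio R = 1/(1 − f) ≈ 1/0.6798 ≈ 1.4710.
Single-dose peak C₀ = D/Vd = 237/40 ≈ 5.925 mcg/mL.
Cmax,ss = C₀/(1 − f) ≈ 5.925/0.6798 ≈ 8.716 mcg/mL.
One interval later, Cmin,ss = Cmax,ss·e^(−kτ) ≈ 8.716 × 0.3202 ≈ 2.791 mcg/mL.
Trough 2.8 mcg/mL vs MEC 2 mcg/mL: adequate.

2.8 mcg/mL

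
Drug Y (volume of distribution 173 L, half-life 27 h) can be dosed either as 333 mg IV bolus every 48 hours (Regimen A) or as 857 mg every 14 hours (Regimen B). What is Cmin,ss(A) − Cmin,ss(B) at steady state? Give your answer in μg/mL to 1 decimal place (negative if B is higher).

Regimen A: f = (1/2)^(48/27) ≈ 0.2916; Cmin,ss = (333/173)·f/(1−f) ≈ 0.792 μg/mL.
Regimen B: f = (1/2)^(14/27) ≈ 0.6981; Cmin,ss = (857/173)·f/(1−f) ≈ 11.455 μg/mL.
Difference ≈ 0.792 − 11.455 ≈ -10.663 μg/mL.

-10.7 μg/mL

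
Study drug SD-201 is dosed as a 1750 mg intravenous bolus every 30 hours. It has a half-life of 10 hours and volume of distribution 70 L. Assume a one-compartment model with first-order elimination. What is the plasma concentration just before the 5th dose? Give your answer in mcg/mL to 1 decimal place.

f = (1/2)^(τ/t½) = (1/2)^(30/10) ≈ 0.1250.
C₀ = D/Vd = 1750/70 ≈ 25.000 mcg/mL.
Before the 5th dose, 4 doses have been given. Superposition: Cmin = C₀·(f + f² + … + f^4).
≈ 25.000 × (0.1250 + 0.0156 + 0.0020 + 0.0002) ≈ 25.000 × 0.1428 ≈ 3.570 mcg/mL.

3.6 mcg/mL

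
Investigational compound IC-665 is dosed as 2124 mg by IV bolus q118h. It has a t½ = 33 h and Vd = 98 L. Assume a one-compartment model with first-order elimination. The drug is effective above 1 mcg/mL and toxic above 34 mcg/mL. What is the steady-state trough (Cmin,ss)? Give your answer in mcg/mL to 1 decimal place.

k = ln2/t½ = ln2/33 ≈ 0.021004 h⁻¹; fraction remaining f = e^(−kτ) = e^(−0.021004×118) ≈ 0.0839.
Each bolus raises the concentration by D/Vd = 2124/98 ≈ 21.673 mcg/mL.
Steady-state trough Cmin,ss = C₀·f/(1−f) ≈ 21.673 × 0.0839/0.9161 ≈ 1.985 mcg/mL.
Trough 2.0 mcg/mL vs MEC 1 mcg/mL: adequate.

2.0 mcg/mL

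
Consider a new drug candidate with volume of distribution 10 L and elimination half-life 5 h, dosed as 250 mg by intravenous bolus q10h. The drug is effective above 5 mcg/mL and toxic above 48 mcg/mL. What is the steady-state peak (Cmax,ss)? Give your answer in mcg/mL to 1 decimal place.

The dosing interval is 2 half-lives, so f = 2^(−2) = 0.25.
Accumulation ratio R = 1/(1 − f) = 1/0.75 = 4/3.
Single-dose peak C₀ = D/Vd = 250/10 = 25 mcg/mL.
Steady-state peak Cmax,ss = C₀·R = 25 × 4/3 ≈ 33.333 mcg/mL.
Peak 33.3 mcg/mL vs MTC 48 mcg/mL: below toxic threshold.

33.3 mcg/mL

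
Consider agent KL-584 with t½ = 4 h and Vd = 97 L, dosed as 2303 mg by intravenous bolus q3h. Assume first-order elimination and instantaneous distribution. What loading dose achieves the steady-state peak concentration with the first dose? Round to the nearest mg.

f = (1/2)^(3/4) ≈ 0.594604; accumulation ratio R = 1/(1−f) ≈ 2.46672.
Loading dose to hit Cmax,ss on first dose: D_load = D_maint·R ≈ 2303 × 2.46672 ≈ 5680.86 mg.

5681 mg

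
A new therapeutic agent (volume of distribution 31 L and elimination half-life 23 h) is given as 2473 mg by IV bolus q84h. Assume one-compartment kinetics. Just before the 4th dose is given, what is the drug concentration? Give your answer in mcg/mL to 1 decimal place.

f = (1/2)^(τ/t½) = (1/2)^(84/23) ≈ 0.0795.
C₀ = D/Vd = 2473/31 ≈ 79.774 mcg/mL.
Before the 4th dose, 3 doses have been given. Superposition: Cmin = C₀·(f + f² + … + f^3).
≈ 79.774 × (0.0795 + 0.0063 + 0.0005) ≈ 79.774 × 0.0863 ≈ 6.884 mcg/mL.

6.9 mcg/mL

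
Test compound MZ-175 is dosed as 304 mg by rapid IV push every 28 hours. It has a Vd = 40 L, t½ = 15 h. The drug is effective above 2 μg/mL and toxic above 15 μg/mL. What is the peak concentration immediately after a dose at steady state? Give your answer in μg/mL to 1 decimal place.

k = ln2/t½ = ln2/15 ≈ 0.046210 h⁻¹; fraction remaining f = e^(−kτ) = e^(−0.046210×28) ≈ 0.2742.
Accumulation ratio R = 1/(1 − f) ≈ 1/0.7258 ≈ 1.3778.
Single-dose peak C₀ = D/Vd = 304/40 ≈ 7.600 μg/mL.
Steady-state peak Cmax,ss = C₀·R ≈ 7.600 × 1.3778 ≈ 10.471 μg/mL.
Peak 10.5 μg/mL vs MTC 15 μg/mL: below toxic threshold.

10.5 μg/mL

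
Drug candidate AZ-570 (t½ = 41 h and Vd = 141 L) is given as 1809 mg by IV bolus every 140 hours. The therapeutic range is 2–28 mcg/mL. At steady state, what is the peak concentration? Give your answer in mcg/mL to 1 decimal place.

14.2 mcg/mL

Over one 140-h interval, 140/41 ≈ 3.4146 half-lives elapse, leaving f ≈ 0.0938 of each dose.
At steady state, accumulation factor R = 1/(1 − e^(−kτ)) ≈ 1.1035.
Each bolus raises the concentration by D/Vd = 1809/141 ≈ 12.830 mcg/mL.
Steady-state peak Cmax,ss = C₀·R ≈ 12.830 × 1.1035 ≈ 14.158 mcg/mL.
Peak 14.2 mcg/mL vs MTC 28 mcg/mL: below toxic threshold.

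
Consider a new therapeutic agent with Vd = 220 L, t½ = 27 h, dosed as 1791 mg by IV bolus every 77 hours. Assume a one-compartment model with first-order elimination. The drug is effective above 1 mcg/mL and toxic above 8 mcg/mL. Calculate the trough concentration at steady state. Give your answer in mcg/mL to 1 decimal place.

1.3 mcg/mL

τ/t½ = 77/27 ≈ 2.8519, so fraction remaining f = (1/2)^(77/27) ≈ 0.1385.
Accumulation ratio R = 1/(1 − f) ≈ 1/0.8615 ≈ 1.1608.
Single-dose peak C₀ = D/Vd = 1791/220 ≈ 8.141 mcg/mL.
Steady-state peak Cmax,ss = C₀·R ≈ 8.141 × 1.1608 ≈ 9.450 mcg/mL.
Steady-state trough Cmin,ss = Cmax,ss·f ≈ 9.450 × 0.1385 ≈ 1.309 mcg/mL.
Trough 1.3 mcg/mL vs MEC 1 mcg/mL: adequate.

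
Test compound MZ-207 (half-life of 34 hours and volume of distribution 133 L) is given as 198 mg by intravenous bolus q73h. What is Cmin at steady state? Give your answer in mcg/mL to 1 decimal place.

τ/t½ = 73/34 ≈ 2.1471, so fraction remaining f = (1/2)^(73/34) ≈ 0.2258.
At steady state, accumulation factor R = 1/(1 − e^(−kτ)) ≈ 1.2917.
Single-dose peak C₀ = D/Vd = 198/133 ≈ 1.489 mcg/mL.
Cmax,ss = C₀/(1 − f) ≈ 1.489/0.7742 ≈ 1.923 mcg/mL.
Steady-state trough Cmin,ss = Cmax,ss·f ≈ 1.923 × 0.2258 ≈ 0.434 mcg/mL.

0.4 mcg/mL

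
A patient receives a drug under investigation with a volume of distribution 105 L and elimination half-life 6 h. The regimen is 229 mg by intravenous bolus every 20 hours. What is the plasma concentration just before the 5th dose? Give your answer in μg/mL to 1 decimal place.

f = (1/2)^(τ/t½) = (1/2)^(20/6) ≈ 0.0992.
C₀ = D/Vd = 229/105 ≈ 2.181 μg/mL.
Before the 5th dose, 4 doses have been given. Superposition: Cmin = C₀·(f + f² + … + f^4).
≈ 2.181 × (0.0992 + 0.0098 + 0.0010 + 0.0001) ≈ 2.181 × 0.1101 ≈ 0.240 μg/mL.

0.2 μg/mL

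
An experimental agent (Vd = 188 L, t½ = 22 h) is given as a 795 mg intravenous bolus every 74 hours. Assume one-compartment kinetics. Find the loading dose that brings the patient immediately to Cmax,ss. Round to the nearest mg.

881 mg

f = (1/2)^(74/22) ≈ 0.097150; accumulation ratio R = 1/(1−f) ≈ 1.10760.
Loading dose to hit Cmax,ss on first dose: D_load = D_maint·R ≈ 795 × 1.10760 ≈ 880.54 mg.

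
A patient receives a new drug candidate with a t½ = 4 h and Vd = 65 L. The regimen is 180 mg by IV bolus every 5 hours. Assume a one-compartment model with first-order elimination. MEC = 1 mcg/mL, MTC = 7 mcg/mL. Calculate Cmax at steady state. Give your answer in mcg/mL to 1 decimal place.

4.8 mcg/mL

Over one 5-h interval, 5/4 ≈ 1.25 half-lives elapse, leaving f ≈ 0.4204 of each dose.
At steady state, accumulation factor R = 1/(1 − e^(−kτ)) ≈ 1.7253.
Single-dose peak C₀ = D/Vd = 180/65 ≈ 2.769 mcg/mL.
Cmax,ss = C₀/(1 − f) ≈ 2.769/0.5796 ≈ 4.777 mcg/mL.
Peak 4.8 mcg/mL vs MTC 7 mcg/mL: below toxic threshold.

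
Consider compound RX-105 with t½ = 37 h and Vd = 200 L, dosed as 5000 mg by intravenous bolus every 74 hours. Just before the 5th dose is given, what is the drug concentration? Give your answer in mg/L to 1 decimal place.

f = (1/2)^(τ/t½) = (1/2)^(74/37) ≈ 0.2500.
C₀ = D/Vd = 5000/200 ≈ 25.000 mg/L.
Before the 5th dose, 4 doses have been given. Superposition: Cmin = C₀·(f + f² + … + f^4).
≈ 25.000 × (0.2500 + 0.0625 + 0.0156 + 0.0039) ≈ 25.000 × 0.3320 ≈ 8.300 mg/L.

8.3 mg/L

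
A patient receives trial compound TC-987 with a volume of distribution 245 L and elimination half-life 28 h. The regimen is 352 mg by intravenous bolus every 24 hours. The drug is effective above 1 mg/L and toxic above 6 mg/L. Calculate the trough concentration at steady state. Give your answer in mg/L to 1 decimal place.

k = ln2/t½ = ln2/28 ≈ 0.024755 h⁻¹; fraction remaining f = e^(−kτ) = e^(−0.024755×24) ≈ 0.5520.
At steady state, accumulation factor R = 1/(1 − e^(−kτ)) ≈ 2.2321.
Single-dose peak C₀ = D/Vd = 352/245 ≈ 1.437 mg/L.
Steady-state peak Cmax,ss = C₀·R ≈ 1.437 × 2.2321 ≈ 3.208 mg/L.
Steady-state trough Cmin,ss = Cmax,ss·f ≈ 3.208 × 0.5520 ≈ 1.771 mg/L.
Trough 1.8 mg/L vs MEC 1 mg/L: adequate.

1.8 mg/L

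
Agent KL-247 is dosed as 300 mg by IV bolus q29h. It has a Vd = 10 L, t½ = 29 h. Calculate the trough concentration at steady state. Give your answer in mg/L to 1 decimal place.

30.0 mg/L

τ = 29 h = 1 half-life, so f = (1/2)^1 = 0.5.
At steady state, R = 1/(1 − 0.5) = 2/1.
Single-dose peak C₀ = D/Vd = 300/10 = 30 mg/L.
Steady-state peak Cmax,ss = C₀·R = 30 × 2/1 ≈ 60.000 mg/L.
Steady-state trough Cmin,ss = Cmax,ss·f ≈ 60.000 × 0.5 ≈ 30.000 mg/L.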